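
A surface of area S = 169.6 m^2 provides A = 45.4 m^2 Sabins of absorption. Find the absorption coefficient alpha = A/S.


Absorption coefficient = absorbed power / incident power
alpha = A / S = 45.4 / 169.6 = 0.26769


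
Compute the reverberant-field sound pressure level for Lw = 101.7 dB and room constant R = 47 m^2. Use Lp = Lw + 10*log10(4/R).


4/R = 4/47 = 0.0851064
Lp = 101.7 + 10*log10(0.0851064) = 91 dB


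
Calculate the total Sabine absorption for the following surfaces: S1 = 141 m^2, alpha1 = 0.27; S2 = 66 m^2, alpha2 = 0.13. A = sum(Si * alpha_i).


141 * 0.27 = 38.07
66 * 0.13 = 8.58
A_total = 38.07 + 8.58 = 46.65 m^2


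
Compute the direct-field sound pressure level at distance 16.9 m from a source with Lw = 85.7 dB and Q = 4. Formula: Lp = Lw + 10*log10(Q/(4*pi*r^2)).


4*pi*r^2 = 4*pi*16.9^2 = 3589.08 m^2
Q / (4*pi*r^2) = 4 / 3589.08 = 0.00111449
Lp = 85.7 + 10*log10(0.00111449) = 56.171 dB


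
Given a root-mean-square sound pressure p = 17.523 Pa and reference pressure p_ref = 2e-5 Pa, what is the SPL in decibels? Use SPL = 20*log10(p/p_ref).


p / p_ref = 17.523 / 2e-5 = 876150
SPL = 20 * log10(876150) = 118.85 dB


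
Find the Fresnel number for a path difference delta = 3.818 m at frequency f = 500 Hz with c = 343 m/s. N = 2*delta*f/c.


N = 2*delta*f/c = 2*delta/lambda, where lambda = c/f
lambda = 343 / 500 = 0.686 m
N = 2 * 3.818 / 0.686 = 11.131


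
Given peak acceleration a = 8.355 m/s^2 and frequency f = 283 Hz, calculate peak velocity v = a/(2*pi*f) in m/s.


omega = 2*pi*f = 2*pi*283 = 1778.14 rad/s
v = a / omega = 8.355 / 1778.14 = 0.0046987 m/s


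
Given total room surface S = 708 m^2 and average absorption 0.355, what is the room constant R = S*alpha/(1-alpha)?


R = 708 * 0.355 / (1 - 0.355) = 389.67 m^2


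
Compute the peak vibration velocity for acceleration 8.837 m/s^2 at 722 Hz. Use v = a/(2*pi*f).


omega = 2*pi*f = 2*pi*722 = 4536.46 rad/s
v = a / omega = 8.837 / 4536.46 = 0.001948 m/s


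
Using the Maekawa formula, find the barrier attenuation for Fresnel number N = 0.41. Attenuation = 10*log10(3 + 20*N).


3 + 20*N = 3 + 20*0.41 = 11.2
Att = 10*log10(11.2) = 10.492 dB


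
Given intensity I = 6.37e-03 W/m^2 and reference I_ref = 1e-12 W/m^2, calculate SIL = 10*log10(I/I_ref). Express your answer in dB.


I / I_ref = 6.37e-03 / 1e-12 = 6.37e+09
SIL = 10 * log10(6.37e+09) = 98.041 dB


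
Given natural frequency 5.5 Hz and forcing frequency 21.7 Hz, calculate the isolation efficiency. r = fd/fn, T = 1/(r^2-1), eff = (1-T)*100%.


r = 21.7 / 5.5 = 3.94545
r^2 - 1 = 3.94545^2 - 1 = 14.5666
T = 1/14.5666 = 0.0686502
Efficiency = (1 - 0.0686502)*100 = 93.135 %


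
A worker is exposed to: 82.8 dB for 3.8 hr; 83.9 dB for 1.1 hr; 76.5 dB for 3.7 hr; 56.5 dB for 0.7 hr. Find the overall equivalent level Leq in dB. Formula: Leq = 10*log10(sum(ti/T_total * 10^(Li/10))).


T_total = 3.8 + 1.1 + 3.7 + 0.7 = 9.3 hr
(3.8/9.3) * 10^(82.8/10) = 7.78575e+07
(1.1/9.3) * 10^(83.9/10) = 2.90342e+07
(3.7/9.3) * 10^(76.5/10) = 1.77713e+07
(0.7/9.3) * 10^(56.5/10) = 33621.3
Sum = 7.78575e+07 + 2.90342e+07 + 1.77713e+07 + 33621.3 = 1.24697e+08
Leq = 10*log10(1.24697e+08) = 80.959 dB


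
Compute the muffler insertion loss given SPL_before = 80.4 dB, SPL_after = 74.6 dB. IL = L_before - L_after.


Insertion loss = SPL without muffler - SPL with muffler
IL = 80.4 - 74.6 = 5.8 dB


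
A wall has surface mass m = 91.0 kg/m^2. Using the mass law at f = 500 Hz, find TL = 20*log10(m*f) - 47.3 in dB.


m * f = 91.0 * 500 = 45500
20*log10(45500) = 93.1602 dB
TL = 93.1602 - 47.3 = 45.86 dB


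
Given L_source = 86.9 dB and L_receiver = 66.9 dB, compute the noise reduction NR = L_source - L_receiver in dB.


NR = L_source - L_receiver (difference between source and receiving room levels)
NR = 86.9 - 66.9 = 20 dB


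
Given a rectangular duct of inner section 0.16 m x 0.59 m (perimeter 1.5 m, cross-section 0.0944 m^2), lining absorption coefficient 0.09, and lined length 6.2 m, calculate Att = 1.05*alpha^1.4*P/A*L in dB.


alpha^1.4 = 0.09^1.4 = 0.034351
Attenuation rate = 1.05 * alpha^1.4 * P / A
= 1.05 * 0.034351 * 1.5 / 0.0944 = 0.573123 dB/m
Total Att = 0.573123 * 6.2 = 3.5534 dB


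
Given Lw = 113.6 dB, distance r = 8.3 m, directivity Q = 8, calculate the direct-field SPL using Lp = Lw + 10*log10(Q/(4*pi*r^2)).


4*pi*r^2 = 4*pi*8.3^2 = 865.697 m^2
Q / (4*pi*r^2) = 8 / 865.697 = 0.00924111
Lp = 113.6 + 10*log10(0.00924111) = 93.257 dB


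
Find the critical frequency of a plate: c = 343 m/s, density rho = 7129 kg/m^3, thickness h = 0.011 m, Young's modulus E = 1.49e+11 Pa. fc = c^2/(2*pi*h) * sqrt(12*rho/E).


12*rho/E = 12*7129/1.49e+11 = 5.74148e-07
sqrt(12*rho/E) = sqrt(5.74148e-07) = 0.000757726
c^2/(2*pi*h) = 343^2/(2*pi*0.011) = 1.70222e+06
fc = 1.70222e+06 * 0.000757726 = 1289.8 Hz


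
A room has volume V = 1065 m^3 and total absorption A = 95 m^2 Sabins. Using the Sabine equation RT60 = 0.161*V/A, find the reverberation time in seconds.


RT60 = 0.161 * 1065 / 95 = 1.8049 s


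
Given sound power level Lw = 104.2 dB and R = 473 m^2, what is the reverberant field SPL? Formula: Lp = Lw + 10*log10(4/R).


4/R = 4/473 = 0.00845666
Lp = 104.2 + 10*log10(0.00845666) = 83.472 dB


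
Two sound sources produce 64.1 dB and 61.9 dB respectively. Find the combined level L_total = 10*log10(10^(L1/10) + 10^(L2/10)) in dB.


10^(64.1/10) = 2.5704e+06
10^(61.9/10) = 1.54882e+06
Sum = 2.5704e+06 + 1.54882e+06 = 4.11922e+06
L_total = 10*log10(4.11922e+06) = 66.148 dB


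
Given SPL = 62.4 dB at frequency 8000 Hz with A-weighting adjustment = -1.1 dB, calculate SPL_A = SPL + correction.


A-weighting table: 8000 Hz -> -1.1 dB correction
SPL_A = SPL + correction = 62.4 + (-1.1) = 61.3 dBA


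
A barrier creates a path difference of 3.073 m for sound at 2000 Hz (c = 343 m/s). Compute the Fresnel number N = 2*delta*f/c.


N = 2*delta*f/c = 2*delta/lambda, where lambda = c/f
lambda = 343 / 2000 = 0.1715 m
N = 2 * 3.073 / 0.1715 = 35.837


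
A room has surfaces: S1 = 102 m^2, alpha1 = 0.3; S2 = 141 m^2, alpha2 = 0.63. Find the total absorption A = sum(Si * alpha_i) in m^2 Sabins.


102 * 0.3 = 30.6
141 * 0.63 = 88.83
A_total = 30.6 + 88.83 = 119.43 m^2


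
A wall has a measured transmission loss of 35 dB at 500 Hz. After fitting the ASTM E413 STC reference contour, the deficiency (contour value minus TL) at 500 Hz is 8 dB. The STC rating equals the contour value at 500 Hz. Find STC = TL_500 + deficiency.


By ASTM E413, STC = value of the fitted reference contour at 500 Hz.
Contour value at 500 Hz = TL_500 + deficiency = 35 + 8 = 43
STC = 43


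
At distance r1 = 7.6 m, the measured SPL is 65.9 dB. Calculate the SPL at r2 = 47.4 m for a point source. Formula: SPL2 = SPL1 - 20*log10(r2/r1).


r2/r1 = 47.4/7.6 = 6.23684
Correction = 20*log10(6.23684) = 15.8993 dB
SPL2 = 65.9 - 15.8993 = 50.001 dB


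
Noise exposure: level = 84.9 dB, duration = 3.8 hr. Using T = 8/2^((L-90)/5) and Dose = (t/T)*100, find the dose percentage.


T_allowed = 8 / 2^((84.9 - 90)/5) = 16.2234 hr
Dose = 3.8 / 16.2234 * 100 = 23.423 %


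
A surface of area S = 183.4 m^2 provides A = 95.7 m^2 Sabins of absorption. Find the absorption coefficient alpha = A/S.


Absorption coefficient = absorbed power / incident power
alpha = A / S = 95.7 / 183.4 = 0.52181


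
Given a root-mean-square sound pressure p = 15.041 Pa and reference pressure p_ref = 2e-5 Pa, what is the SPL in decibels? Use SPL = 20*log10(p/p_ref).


p / p_ref = 15.041 / 2e-5 = 752050
SPL = 20 * log10(752050) = 117.52 dB


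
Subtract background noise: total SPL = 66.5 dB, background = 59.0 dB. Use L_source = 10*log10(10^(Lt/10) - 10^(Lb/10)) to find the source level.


10^(66.5/10) = 4.46684e+06
10^(59.0/10) = 794328
Difference = 4.46684e+06 - 794328 = 3.67251e+06
L_source = 10*log10(3.67251e+06) = 65.65 dB


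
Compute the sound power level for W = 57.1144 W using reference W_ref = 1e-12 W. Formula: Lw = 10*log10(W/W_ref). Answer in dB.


W / W_ref = 57.1144 / 1e-12 = 5.71144e+13
Lw = 10 * log10(5.71144e+13) = 137.57 dB


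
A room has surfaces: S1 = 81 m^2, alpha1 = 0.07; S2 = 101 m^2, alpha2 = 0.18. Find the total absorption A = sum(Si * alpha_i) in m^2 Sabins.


81 * 0.07 = 5.67
101 * 0.18 = 18.18
A_total = 5.67 + 18.18 = 23.85 m^2


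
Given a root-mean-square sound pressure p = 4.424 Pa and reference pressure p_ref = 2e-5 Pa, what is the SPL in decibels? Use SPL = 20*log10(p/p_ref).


p / p_ref = 4.424 / 2e-5 = 221200
SPL = 20 * log10(221200) = 106.9 dB


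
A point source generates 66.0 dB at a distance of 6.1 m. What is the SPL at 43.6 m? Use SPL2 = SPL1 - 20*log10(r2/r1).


r2/r1 = 43.6/6.1 = 7.14754
Correction = 20*log10(7.14754) = 17.0831 dB
SPL2 = 66.0 - 17.0831 = 48.917 dB


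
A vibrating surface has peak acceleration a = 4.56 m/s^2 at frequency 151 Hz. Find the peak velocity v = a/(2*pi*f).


omega = 2*pi*f = 2*pi*151 = 948.761 rad/s
v = a / omega = 4.56 / 948.761 = 0.0048063 m/s


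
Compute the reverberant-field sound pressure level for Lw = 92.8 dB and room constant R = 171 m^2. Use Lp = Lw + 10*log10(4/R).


4/R = 4/171 = 0.0233918
Lp = 92.8 + 10*log10(0.0233918) = 76.491 dB


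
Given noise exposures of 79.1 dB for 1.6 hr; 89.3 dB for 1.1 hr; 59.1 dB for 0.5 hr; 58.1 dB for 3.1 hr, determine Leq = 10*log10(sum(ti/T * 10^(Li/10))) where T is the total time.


T_total = 1.6 + 1.1 + 0.5 + 3.1 = 6.3 hr
(1.6/6.3) * 10^(79.1/10) = 2.06433e+07
(1.1/6.3) * 10^(89.3/10) = 1.48611e+08
(0.5/6.3) * 10^(59.1/10) = 64510.4
(3.1/6.3) * 10^(58.1/10) = 317703
Sum = 2.06433e+07 + 1.48611e+08 + 64510.4 + 317703 = 1.69637e+08
Leq = 10*log10(1.69637e+08) = 82.295 dB


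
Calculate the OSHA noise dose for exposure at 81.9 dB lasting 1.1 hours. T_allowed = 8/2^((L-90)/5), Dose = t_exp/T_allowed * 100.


T_allowed = 8 / 2^((81.9 - 90)/5) = 24.59 hr
Dose = 1.1 / 24.59 * 100 = 4.4734 %


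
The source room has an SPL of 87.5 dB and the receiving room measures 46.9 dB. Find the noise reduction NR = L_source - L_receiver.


NR = L_source - L_receiver (difference between source and receiving room levels)
NR = 87.5 - 46.9 = 40.6 dB


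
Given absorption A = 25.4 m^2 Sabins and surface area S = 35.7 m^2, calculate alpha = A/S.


Absorption coefficient = absorbed power / incident power
alpha = A / S = 25.4 / 35.7 = 0.71148


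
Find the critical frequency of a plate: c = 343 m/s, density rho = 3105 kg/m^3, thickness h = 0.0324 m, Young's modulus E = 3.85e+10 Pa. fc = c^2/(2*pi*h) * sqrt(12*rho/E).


12*rho/E = 12*3105/3.85e+10 = 9.67792e-07
sqrt(12*rho/E) = sqrt(9.67792e-07) = 0.000983764
c^2/(2*pi*h) = 343^2/(2*pi*0.0324) = 577914
fc = 577914 * 0.000983764 = 568.53 Hz


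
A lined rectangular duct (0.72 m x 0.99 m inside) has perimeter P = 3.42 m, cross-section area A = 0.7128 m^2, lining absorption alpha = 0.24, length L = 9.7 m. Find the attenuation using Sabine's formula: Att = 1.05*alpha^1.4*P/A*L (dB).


alpha^1.4 = 0.24^1.4 = 0.135611
Attenuation rate = 1.05 * alpha^1.4 * P / A
= 1.05 * 0.135611 * 3.42 / 0.7128 = 0.683192 dB/m
Total Att = 0.683192 * 9.7 = 6.627 dB


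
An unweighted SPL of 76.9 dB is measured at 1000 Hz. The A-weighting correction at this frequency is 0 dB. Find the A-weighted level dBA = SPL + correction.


A-weighting table: 1000 Hz -> 0 dB correction
SPL_A = SPL + correction = 76.9 + (0) = 76.9 dBA


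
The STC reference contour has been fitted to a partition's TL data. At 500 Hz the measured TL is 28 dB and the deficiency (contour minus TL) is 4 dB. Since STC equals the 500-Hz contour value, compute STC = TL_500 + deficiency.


By ASTM E413, STC = value of the fitted reference contour at 500 Hz.
Contour value at 500 Hz = TL_500 + deficiency = 28 + 4 = 32
STC = 32


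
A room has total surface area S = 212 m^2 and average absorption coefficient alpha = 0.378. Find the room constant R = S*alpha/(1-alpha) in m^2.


R = 212 * 0.378 / (1 - 0.378) = 128.84 m^2


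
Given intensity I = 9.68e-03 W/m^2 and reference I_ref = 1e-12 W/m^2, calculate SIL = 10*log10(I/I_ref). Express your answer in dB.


I / I_ref = 9.68e-03 / 1e-12 = 9.68e+09
SIL = 10 * log10(9.68e+09) = 99.859 dB


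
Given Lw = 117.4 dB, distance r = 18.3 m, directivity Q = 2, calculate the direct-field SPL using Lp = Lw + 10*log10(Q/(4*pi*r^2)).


4*pi*r^2 = 4*pi*18.3^2 = 4208.35 m^2
Q / (4*pi*r^2) = 2 / 4208.35 = 0.000475246
Lp = 117.4 + 10*log10(0.000475246) = 84.169 dB


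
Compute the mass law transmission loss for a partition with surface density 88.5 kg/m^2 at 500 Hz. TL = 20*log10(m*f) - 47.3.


m * f = 88.5 * 500 = 44250
20*log10(44250) = 92.9183 dB
TL = 92.9183 - 47.3 = 45.618 dB


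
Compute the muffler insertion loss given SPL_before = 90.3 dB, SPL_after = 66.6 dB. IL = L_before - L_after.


Insertion loss = SPL without muffler - SPL with muffler
IL = 90.3 - 66.6 = 23.7 dB


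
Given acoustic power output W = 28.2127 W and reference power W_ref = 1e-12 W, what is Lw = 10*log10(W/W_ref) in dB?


W / W_ref = 28.2127 / 1e-12 = 2.82127e+13
Lw = 10 * log10(2.82127e+13) = 134.5 dB


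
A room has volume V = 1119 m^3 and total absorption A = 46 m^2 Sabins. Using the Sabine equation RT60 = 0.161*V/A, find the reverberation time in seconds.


RT60 = 0.161 * 1119 / 46 = 3.9165 s


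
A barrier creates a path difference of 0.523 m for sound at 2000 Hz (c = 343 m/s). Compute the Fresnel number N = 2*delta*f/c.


N = 2*delta*f/c = 2*delta/lambda, where lambda = c/f
lambda = 343 / 2000 = 0.1715 m
N = 2 * 0.523 / 0.1715 = 6.0991


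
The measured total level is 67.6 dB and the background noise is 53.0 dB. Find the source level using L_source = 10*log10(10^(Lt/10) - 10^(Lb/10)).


10^(67.6/10) = 5.7544e+06
10^(53.0/10) = 199526
Difference = 5.7544e+06 - 199526 = 5.55487e+06
L_source = 10*log10(5.55487e+06) = 67.447 dB


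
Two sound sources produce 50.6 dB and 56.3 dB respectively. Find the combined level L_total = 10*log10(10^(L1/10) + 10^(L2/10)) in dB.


10^(50.6/10) = 114815
10^(56.3/10) = 426580
Sum = 114815 + 426580 = 541395
L_total = 10*log10(541395) = 57.335 dB


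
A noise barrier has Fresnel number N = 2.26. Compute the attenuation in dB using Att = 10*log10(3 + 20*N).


3 + 20*N = 3 + 20*2.26 = 48.2
Att = 10*log10(48.2) = 16.83 dB


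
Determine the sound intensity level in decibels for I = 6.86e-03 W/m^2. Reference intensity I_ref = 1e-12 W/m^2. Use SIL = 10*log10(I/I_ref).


I / I_ref = 6.86e-03 / 1e-12 = 6.86e+09
SIL = 10 * log10(6.86e+09) = 98.363 dB


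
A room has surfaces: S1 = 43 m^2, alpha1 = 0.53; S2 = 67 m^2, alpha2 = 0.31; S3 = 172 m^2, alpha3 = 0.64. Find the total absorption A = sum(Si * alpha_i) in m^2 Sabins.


43 * 0.53 = 22.79
67 * 0.31 = 20.77
172 * 0.64 = 110.08
A_total = 22.79 + 20.77 + 110.08 = 153.64 m^2


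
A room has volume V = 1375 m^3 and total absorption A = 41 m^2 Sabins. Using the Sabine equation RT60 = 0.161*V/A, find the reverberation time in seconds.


RT60 = 0.161 * 1375 / 41 = 5.3994 s


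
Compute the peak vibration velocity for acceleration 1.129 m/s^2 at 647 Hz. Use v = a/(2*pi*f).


omega = 2*pi*f = 2*pi*647 = 4065.22 rad/s
v = a / omega = 1.129 / 4065.22 = 0.00027772 m/s


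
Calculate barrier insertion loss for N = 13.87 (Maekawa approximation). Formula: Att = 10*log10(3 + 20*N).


3 + 20*N = 3 + 20*13.87 = 280.4
Att = 10*log10(280.4) = 24.478 dB


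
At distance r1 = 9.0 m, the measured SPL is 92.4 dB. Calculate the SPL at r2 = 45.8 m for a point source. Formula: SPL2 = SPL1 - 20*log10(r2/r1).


r2/r1 = 45.8/9.0 = 5.08889
Correction = 20*log10(5.08889) = 14.1325 dB
SPL2 = 92.4 - 14.1325 = 78.268 dB


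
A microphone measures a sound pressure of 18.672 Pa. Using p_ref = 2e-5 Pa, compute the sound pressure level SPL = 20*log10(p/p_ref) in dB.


p / p_ref = 18.672 / 2e-5 = 933600
SPL = 20 * log10(933600) = 119.4 dB


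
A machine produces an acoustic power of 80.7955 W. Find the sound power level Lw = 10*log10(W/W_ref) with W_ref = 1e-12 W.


W / W_ref = 80.7955 / 1e-12 = 8.07955e+13
Lw = 10 * log10(8.07955e+13) = 139.07 dB


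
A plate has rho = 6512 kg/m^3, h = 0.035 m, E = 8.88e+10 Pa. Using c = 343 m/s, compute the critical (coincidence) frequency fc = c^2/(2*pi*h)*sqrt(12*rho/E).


12*rho/E = 12*6512/8.88e+10 = 8.8e-07
sqrt(12*rho/E) = sqrt(8.8e-07) = 0.000938083
c^2/(2*pi*h) = 343^2/(2*pi*0.035) = 534983
fc = 534983 * 0.000938083 = 501.86 Hz


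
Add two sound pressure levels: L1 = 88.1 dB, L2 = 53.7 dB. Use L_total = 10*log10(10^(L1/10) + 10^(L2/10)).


10^(88.1/10) = 6.45654e+08
10^(53.7/10) = 234423
Sum = 6.45654e+08 + 234423 = 6.45888e+08
L_total = 10*log10(6.45888e+08) = 88.102 dB


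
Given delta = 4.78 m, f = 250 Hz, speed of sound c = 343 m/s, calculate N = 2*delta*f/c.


N = 2*delta*f/c = 2*delta/lambda, where lambda = c/f
lambda = 343 / 250 = 1.372 m
N = 2 * 4.78 / 1.372 = 6.9679


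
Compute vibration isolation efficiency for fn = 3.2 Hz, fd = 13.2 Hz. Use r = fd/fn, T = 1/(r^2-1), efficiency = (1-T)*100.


r = 13.2 / 3.2 = 4.125
r^2 - 1 = 4.125^2 - 1 = 16.0156
T = 1/16.0156 = 0.0624391
Efficiency = (1 - 0.0624391)*100 = 93.756 %


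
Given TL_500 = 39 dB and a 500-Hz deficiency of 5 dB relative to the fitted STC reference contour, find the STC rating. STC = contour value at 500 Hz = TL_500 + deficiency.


By ASTM E413, STC = value of the fitted reference contour at 500 Hz.
Contour value at 500 Hz = TL_500 + deficiency = 39 + 5 = 44
STC = 44


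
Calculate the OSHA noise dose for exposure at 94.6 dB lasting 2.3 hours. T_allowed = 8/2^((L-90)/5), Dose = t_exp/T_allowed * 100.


T_allowed = 8 / 2^((94.6 - 90)/5) = 4.22807 hr
Dose = 2.3 / 4.22807 * 100 = 54.398 %


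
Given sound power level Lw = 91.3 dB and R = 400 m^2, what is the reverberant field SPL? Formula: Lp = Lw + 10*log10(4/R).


4/R = 4/400 = 0.01
Lp = 91.3 + 10*log10(0.01) = 71.3 dB


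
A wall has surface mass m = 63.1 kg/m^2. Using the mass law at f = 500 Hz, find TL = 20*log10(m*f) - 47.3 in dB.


m * f = 63.1 * 500 = 31550
20*log10(31550) = 89.98 dB
TL = 89.98 - 47.3 = 42.68 dB


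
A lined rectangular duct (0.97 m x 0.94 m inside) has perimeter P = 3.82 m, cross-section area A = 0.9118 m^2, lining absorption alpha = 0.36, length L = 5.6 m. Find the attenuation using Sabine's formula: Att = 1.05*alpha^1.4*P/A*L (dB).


alpha^1.4 = 0.36^1.4 = 0.239234
Attenuation rate = 1.05 * alpha^1.4 * P / A
= 1.05 * 0.239234 * 3.82 / 0.9118 = 1.05239 dB/m
Total Att = 1.05239 * 5.6 = 5.8934 dB


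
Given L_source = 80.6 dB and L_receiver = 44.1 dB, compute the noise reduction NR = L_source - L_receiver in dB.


NR = L_source - L_receiver (difference between source and receiving room levels)
NR = 80.6 - 44.1 = 36.5 dB


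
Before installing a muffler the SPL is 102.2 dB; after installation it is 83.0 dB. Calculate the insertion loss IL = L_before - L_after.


Insertion loss = SPL without muffler - SPL with muffler
IL = 102.2 - 83.0 = 19.2 dB


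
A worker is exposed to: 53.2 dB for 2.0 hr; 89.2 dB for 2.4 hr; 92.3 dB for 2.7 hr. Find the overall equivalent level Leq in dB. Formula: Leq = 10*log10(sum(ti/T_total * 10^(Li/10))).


T_total = 2.0 + 2.4 + 2.7 = 7.1 hr
(2.0/7.1) * 10^(53.2/10) = 58853.4
(2.4/7.1) * 10^(89.2/10) = 2.8116e+08
(2.7/7.1) * 10^(92.3/10) = 6.45811e+08
Sum = 58853.4 + 2.8116e+08 + 6.45811e+08 = 9.2703e+08
Leq = 10*log10(9.2703e+08) = 89.671 dB


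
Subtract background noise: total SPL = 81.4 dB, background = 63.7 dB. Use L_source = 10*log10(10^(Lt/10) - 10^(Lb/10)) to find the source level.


10^(81.4/10) = 1.38038e+08
10^(63.7/10) = 2.34423e+06
Difference = 1.38038e+08 - 2.34423e+06 = 1.35694e+08
L_source = 10*log10(1.35694e+08) = 81.326 dB


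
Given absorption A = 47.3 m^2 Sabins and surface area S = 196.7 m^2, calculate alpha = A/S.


Absorption coefficient = absorbed power / incident power
alpha = A / S = 47.3 / 196.7 = 0.24047


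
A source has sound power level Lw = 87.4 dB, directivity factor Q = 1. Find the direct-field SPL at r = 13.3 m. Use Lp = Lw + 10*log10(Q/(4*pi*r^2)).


4*pi*r^2 = 4*pi*13.3^2 = 2222.87 m^2
Q / (4*pi*r^2) = 1 / 2222.87 = 0.000449869
Lp = 87.4 + 10*log10(0.000449869) = 53.931 dB


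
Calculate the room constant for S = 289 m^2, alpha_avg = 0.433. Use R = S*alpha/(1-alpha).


R = 289 * 0.433 / (1 - 0.433) = 220.7 m^2


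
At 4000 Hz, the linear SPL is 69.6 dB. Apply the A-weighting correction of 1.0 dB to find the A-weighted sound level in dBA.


A-weighting table: 4000 Hz -> 1.0 dB correction
SPL_A = SPL + correction = 69.6 + (1.0) = 70.6 dBA


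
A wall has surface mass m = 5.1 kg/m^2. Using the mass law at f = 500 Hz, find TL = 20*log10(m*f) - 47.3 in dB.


m * f = 5.1 * 500 = 2550
20*log10(2550) = 68.1308 dB
TL = 68.1308 - 47.3 = 20.831 dB


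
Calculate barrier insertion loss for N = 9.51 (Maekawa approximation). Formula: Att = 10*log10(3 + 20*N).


3 + 20*N = 3 + 20*9.51 = 193.2
Att = 10*log10(193.2) = 22.86 dB


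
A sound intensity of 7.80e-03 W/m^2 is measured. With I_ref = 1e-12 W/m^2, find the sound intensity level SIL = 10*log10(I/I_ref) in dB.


I / I_ref = 7.80e-03 / 1e-12 = 7.8e+09
SIL = 10 * log10(7.8e+09) = 98.921 dB


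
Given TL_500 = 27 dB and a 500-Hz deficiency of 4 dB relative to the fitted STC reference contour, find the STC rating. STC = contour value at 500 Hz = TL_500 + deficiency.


By ASTM E413, STC = value of the fitted reference contour at 500 Hz.
Contour value at 500 Hz = TL_500 + deficiency = 27 + 4 = 31
STC = 31


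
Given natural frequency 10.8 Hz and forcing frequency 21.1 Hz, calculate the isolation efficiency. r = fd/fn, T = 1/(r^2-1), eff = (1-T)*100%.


r = 21.1 / 10.8 = 1.9537
r^2 - 1 = 1.9537^2 - 1 = 2.81694
T = 1/2.81694 = 0.354995
Efficiency = (1 - 0.354995)*100 = 64.501 %


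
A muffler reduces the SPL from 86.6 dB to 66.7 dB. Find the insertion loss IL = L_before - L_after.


Insertion loss = SPL without muffler - SPL with muffler
IL = 86.6 - 66.7 = 19.9 dB


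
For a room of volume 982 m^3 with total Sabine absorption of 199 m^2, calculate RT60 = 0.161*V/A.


RT60 = 0.161 * 982 / 199 = 0.79448 s


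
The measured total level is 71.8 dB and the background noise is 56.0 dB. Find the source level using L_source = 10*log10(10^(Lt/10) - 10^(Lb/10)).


10^(71.8/10) = 1.51356e+07
10^(56.0/10) = 398107
Difference = 1.51356e+07 - 398107 = 1.47375e+07
L_source = 10*log10(1.47375e+07) = 71.684 dB


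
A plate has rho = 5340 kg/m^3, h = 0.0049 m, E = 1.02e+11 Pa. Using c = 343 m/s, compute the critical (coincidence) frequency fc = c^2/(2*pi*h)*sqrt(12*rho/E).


12*rho/E = 12*5340/1.02e+11 = 6.28235e-07
sqrt(12*rho/E) = sqrt(6.28235e-07) = 0.000792613
c^2/(2*pi*h) = 343^2/(2*pi*0.0049) = 3.82131e+06
fc = 3.82131e+06 * 0.000792613 = 3028.8 Hz


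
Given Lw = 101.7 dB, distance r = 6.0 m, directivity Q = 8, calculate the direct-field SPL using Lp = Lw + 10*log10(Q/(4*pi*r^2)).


4*pi*r^2 = 4*pi*6.0^2 = 452.389 m^2
Q / (4*pi*r^2) = 8 / 452.389 = 0.0176839
Lp = 101.7 + 10*log10(0.0176839) = 84.176 dB


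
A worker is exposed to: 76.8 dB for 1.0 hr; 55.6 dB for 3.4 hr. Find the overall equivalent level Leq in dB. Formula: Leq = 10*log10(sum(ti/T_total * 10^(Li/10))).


T_total = 1.0 + 3.4 = 4.4 hr
(1.0/4.4) * 10^(76.8/10) = 1.0878e+07
(3.4/4.4) * 10^(55.6/10) = 280560
Sum = 1.0878e+07 + 280560 = 1.11586e+07
Leq = 10*log10(1.11586e+07) = 70.476 dB


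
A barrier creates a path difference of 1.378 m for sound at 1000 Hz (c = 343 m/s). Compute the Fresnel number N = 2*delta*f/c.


N = 2*delta*f/c = 2*delta/lambda, where lambda = c/f
lambda = 343 / 1000 = 0.343 m
N = 2 * 1.378 / 0.343 = 8.035


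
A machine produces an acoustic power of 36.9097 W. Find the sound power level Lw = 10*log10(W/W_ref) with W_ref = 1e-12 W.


W / W_ref = 36.9097 / 1e-12 = 3.69097e+13
Lw = 10 * log10(3.69097e+13) = 135.67 dB


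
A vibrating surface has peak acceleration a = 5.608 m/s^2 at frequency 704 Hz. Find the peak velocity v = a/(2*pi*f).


omega = 2*pi*f = 2*pi*704 = 4423.36 rad/s
v = a / omega = 5.608 / 4423.36 = 0.0012678 m/s


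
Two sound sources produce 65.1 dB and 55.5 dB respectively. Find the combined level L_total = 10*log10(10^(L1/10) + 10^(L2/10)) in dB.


10^(65.1/10) = 3.23594e+06
10^(55.5/10) = 354813
Sum = 3.23594e+06 + 354813 = 3.59075e+06
L_total = 10*log10(3.59075e+06) = 65.552 dB


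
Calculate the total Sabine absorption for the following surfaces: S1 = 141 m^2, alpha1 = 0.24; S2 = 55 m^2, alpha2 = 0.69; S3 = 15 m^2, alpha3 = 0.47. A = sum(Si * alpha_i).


141 * 0.24 = 33.84
55 * 0.69 = 37.95
15 * 0.47 = 7.05
A_total = 33.84 + 37.95 + 7.05 = 78.84 m^2


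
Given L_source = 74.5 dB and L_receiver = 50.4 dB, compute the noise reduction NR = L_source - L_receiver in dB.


NR = L_source - L_receiver (difference between source and receiving room levels)
NR = 74.5 - 50.4 = 24.1 dB


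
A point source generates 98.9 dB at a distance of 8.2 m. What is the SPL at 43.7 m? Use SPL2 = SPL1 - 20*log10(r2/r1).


r2/r1 = 43.7/8.2 = 5.32927
Correction = 20*log10(5.32927) = 14.5334 dB
SPL2 = 98.9 - 14.5334 = 84.367 dB


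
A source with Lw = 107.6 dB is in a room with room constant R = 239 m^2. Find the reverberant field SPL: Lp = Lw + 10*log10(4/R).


4/R = 4/239 = 0.0167364
Lp = 107.6 + 10*log10(0.0167364) = 89.837 dB


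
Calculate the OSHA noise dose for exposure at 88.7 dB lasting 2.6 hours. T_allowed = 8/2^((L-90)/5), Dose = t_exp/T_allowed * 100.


T_allowed = 8 / 2^((88.7 - 90)/5) = 9.57983 hr
Dose = 2.6 / 9.57983 * 100 = 27.14 %


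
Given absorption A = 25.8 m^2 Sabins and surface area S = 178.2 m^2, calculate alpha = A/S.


Absorption coefficient = absorbed power / incident power
alpha = A / S = 25.8 / 178.2 = 0.14478


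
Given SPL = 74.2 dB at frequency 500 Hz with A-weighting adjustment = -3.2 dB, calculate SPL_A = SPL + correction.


A-weighting table: 500 Hz -> -3.2 dB correction
SPL_A = SPL + correction = 74.2 + (-3.2) = 71 dBA


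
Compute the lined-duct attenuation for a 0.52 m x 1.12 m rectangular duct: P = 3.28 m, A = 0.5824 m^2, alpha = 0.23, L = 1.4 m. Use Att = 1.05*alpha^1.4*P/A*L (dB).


alpha^1.4 = 0.23^1.4 = 0.127767
Attenuation rate = 1.05 * alpha^1.4 * P / A
= 1.05 * 0.127767 * 3.28 / 0.5824 = 0.755545 dB/m
Total Att = 0.755545 * 1.4 = 1.0578 dB


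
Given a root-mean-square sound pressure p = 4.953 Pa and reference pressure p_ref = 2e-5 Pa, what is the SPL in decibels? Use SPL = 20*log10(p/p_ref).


p / p_ref = 4.953 / 2e-5 = 247650
SPL = 20 * log10(247650) = 107.88 dB


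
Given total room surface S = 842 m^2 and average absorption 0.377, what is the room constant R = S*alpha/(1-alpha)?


R = 842 * 0.377 / (1 - 0.377) = 509.52 m^2


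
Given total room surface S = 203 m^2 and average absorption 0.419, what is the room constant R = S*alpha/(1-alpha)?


R = 203 * 0.419 / (1 - 0.419) = 146.4 m^2


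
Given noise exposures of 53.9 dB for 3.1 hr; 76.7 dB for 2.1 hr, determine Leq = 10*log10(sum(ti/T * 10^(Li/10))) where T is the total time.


T_total = 3.1 + 2.1 = 5.2 hr
(3.1/5.2) * 10^(53.9/10) = 146338
(2.1/5.2) * 10^(76.7/10) = 1.88893e+07
Sum = 146338 + 1.88893e+07 = 1.90356e+07
Leq = 10*log10(1.90356e+07) = 72.796 dB


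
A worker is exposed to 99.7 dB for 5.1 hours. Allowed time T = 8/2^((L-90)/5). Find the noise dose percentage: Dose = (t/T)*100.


T_allowed = 8 / 2^((99.7 - 90)/5) = 2.08493 hr
Dose = 5.1 / 2.08493 * 100 = 244.61 %


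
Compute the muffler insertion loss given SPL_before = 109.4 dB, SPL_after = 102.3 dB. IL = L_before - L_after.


Insertion loss = SPL without muffler - SPL with muffler
IL = 109.4 - 102.3 = 7.1 dB


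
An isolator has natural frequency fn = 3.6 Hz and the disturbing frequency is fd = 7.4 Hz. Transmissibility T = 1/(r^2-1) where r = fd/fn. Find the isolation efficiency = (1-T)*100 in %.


r = 7.4 / 3.6 = 2.05556
r^2 - 1 = 2.05556^2 - 1 = 3.22533
T = 1/3.22533 = 0.310046
Efficiency = (1 - 0.310046)*100 = 68.995 %


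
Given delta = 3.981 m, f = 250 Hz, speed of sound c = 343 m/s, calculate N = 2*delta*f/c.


N = 2*delta*f/c = 2*delta/lambda, where lambda = c/f
lambda = 343 / 250 = 1.372 m
N = 2 * 3.981 / 1.372 = 5.8032


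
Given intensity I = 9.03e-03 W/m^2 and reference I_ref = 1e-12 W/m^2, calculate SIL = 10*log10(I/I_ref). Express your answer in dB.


I / I_ref = 9.03e-03 / 1e-12 = 9.03e+09
SIL = 10 * log10(9.03e+09) = 99.557 dB


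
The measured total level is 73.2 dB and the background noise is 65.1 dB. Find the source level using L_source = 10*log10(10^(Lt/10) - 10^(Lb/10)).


10^(73.2/10) = 2.0893e+07
10^(65.1/10) = 3.23594e+06
Difference = 2.0893e+07 - 3.23594e+06 = 1.76571e+07
L_source = 10*log10(1.76571e+07) = 72.469 dB


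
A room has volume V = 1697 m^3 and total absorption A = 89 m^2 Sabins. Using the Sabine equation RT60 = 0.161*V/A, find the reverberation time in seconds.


RT60 = 0.161 * 1697 / 89 = 3.0699 s


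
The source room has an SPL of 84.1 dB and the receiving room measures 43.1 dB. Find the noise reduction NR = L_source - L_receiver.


NR = L_source - L_receiver (difference between source and receiving room levels)
NR = 84.1 - 43.1 = 41 dB


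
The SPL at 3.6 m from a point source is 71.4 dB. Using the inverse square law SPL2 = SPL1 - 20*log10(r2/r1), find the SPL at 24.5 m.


r2/r1 = 24.5/3.6 = 6.80556
Correction = 20*log10(6.80556) = 16.6573 dB
SPL2 = 71.4 - 16.6573 = 54.743 dB


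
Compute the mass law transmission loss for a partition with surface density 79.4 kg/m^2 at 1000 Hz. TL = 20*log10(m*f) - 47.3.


m * f = 79.4 * 1000 = 79400
20*log10(79400) = 97.9964 dB
TL = 97.9964 - 47.3 = 50.696 dB


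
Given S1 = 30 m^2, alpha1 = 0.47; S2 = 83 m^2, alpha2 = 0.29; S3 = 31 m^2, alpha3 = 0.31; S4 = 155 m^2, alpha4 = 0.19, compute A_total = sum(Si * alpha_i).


30 * 0.47 = 14.1
83 * 0.29 = 24.07
31 * 0.31 = 9.61
155 * 0.19 = 29.45
A_total = 14.1 + 24.07 + 9.61 + 29.45 = 77.23 m^2


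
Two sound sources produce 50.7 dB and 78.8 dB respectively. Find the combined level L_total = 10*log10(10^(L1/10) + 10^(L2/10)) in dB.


10^(50.7/10) = 117490
10^(78.8/10) = 7.58578e+07
Sum = 117490 + 7.58578e+07 = 7.59753e+07
L_total = 10*log10(7.59753e+07) = 78.807 dB


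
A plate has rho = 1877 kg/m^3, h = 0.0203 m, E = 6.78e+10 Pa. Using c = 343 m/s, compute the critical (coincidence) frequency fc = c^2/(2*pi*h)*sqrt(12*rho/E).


12*rho/E = 12*1877/6.78e+10 = 3.32212e-07
sqrt(12*rho/E) = sqrt(3.32212e-07) = 0.000576378
c^2/(2*pi*h) = 343^2/(2*pi*0.0203) = 922385
fc = 922385 * 0.000576378 = 531.64 Hz


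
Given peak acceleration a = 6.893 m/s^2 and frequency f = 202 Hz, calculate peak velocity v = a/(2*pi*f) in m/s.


omega = 2*pi*f = 2*pi*202 = 1269.2 rad/s
v = a / omega = 6.893 / 1269.2 = 0.005431 m/s


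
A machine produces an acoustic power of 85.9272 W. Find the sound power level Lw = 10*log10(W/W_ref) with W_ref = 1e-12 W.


W / W_ref = 85.9272 / 1e-12 = 8.59272e+13
Lw = 10 * log10(8.59272e+13) = 139.34 dB


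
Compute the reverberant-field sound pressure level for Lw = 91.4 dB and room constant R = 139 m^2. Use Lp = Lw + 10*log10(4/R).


4/R = 4/139 = 0.028777
Lp = 91.4 + 10*log10(0.028777) = 75.99 dB


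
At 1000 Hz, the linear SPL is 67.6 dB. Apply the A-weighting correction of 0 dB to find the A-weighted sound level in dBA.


A-weighting table: 1000 Hz -> 0 dB correction
SPL_A = SPL + correction = 67.6 + (0) = 67.6 dBA


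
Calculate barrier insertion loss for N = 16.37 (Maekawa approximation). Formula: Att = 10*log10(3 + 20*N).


3 + 20*N = 3 + 20*16.37 = 330.4
Att = 10*log10(330.4) = 25.19 dB


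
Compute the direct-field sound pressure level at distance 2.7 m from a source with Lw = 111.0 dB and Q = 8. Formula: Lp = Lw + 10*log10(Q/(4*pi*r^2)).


4*pi*r^2 = 4*pi*2.7^2 = 91.6088 m^2
Q / (4*pi*r^2) = 8 / 91.6088 = 0.0873279
Lp = 111.0 + 10*log10(0.0873279) = 100.41 dB


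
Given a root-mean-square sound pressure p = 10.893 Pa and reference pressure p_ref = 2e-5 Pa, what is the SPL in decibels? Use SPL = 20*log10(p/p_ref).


p / p_ref = 10.893 / 2e-5 = 544650
SPL = 20 * log10(544650) = 114.72 dB


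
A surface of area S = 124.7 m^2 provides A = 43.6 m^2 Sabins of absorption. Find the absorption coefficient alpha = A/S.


Absorption coefficient = absorbed power / incident power
alpha = A / S = 43.6 / 124.7 = 0.34964


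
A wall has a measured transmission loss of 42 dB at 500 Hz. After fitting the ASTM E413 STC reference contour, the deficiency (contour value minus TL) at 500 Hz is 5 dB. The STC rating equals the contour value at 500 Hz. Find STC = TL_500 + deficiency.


By ASTM E413, STC = value of the fitted reference contour at 500 Hz.
Contour value at 500 Hz = TL_500 + deficiency = 42 + 5 = 47
STC = 47


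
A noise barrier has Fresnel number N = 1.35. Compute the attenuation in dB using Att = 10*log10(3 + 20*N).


3 + 20*N = 3 + 20*1.35 = 30
Att = 10*log10(30) = 14.771 dB


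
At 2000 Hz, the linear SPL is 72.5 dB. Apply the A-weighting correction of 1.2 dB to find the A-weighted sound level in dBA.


A-weighting table: 2000 Hz -> 1.2 dB correction
SPL_A = SPL + correction = 72.5 + (1.2) = 73.7 dBA


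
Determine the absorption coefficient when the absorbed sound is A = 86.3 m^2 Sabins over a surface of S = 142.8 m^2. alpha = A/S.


Absorption coefficient = absorbed power / incident power
alpha = A / S = 86.3 / 142.8 = 0.60434


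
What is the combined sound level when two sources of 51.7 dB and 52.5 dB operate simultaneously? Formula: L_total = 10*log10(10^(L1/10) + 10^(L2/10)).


10^(51.7/10) = 147911
10^(52.5/10) = 177828
Sum = 147911 + 177828 = 325739
L_total = 10*log10(325739) = 55.129 dB


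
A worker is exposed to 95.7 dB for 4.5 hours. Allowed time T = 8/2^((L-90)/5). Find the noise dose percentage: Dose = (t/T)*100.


T_allowed = 8 / 2^((95.7 - 90)/5) = 3.63008 hr
Dose = 4.5 / 3.63008 * 100 = 123.96 %


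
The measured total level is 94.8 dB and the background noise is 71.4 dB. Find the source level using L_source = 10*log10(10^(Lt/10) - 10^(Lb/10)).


10^(94.8/10) = 3.01995e+09
10^(71.4/10) = 1.38038e+07
Difference = 3.01995e+09 - 1.38038e+07 = 3.00615e+09
L_source = 10*log10(3.00615e+09) = 94.78 dB


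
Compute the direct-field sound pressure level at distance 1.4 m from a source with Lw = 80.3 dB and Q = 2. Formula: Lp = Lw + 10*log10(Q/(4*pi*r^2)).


4*pi*r^2 = 4*pi*1.4^2 = 24.6301 m^2
Q / (4*pi*r^2) = 2 / 24.6301 = 0.0812015
Lp = 80.3 + 10*log10(0.0812015) = 69.396 dB


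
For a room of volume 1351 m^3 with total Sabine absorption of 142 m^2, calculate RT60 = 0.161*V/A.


RT60 = 0.161 * 1351 / 142 = 1.5318 s


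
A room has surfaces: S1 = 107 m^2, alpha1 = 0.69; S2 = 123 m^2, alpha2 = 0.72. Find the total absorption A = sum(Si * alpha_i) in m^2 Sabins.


107 * 0.69 = 73.83
123 * 0.72 = 88.56
A_total = 73.83 + 88.56 = 162.39 m^2


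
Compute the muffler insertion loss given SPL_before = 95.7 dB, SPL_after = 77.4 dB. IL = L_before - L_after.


Insertion loss = SPL without muffler - SPL with muffler
IL = 95.7 - 77.4 = 18.3 dB


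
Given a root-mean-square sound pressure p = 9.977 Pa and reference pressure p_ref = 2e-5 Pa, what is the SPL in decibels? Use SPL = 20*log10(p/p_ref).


p / p_ref = 9.977 / 2e-5 = 498850
SPL = 20 * log10(498850) = 113.96 dB


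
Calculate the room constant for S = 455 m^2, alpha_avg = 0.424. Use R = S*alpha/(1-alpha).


R = 455 * 0.424 / (1 - 0.424) = 334.93 m^2


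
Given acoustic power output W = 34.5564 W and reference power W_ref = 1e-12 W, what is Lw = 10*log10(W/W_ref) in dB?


W / W_ref = 34.5564 / 1e-12 = 3.45564e+13
Lw = 10 * log10(3.45564e+13) = 135.39 dB


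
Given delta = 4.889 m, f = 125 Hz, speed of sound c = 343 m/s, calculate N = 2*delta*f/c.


N = 2*delta*f/c = 2*delta/lambda, where lambda = c/f
lambda = 343 / 125 = 2.744 m
N = 2 * 4.889 / 2.744 = 3.5634


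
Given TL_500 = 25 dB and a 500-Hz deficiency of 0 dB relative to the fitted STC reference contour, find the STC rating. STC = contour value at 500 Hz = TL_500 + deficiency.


By ASTM E413, STC = value of the fitted reference contour at 500 Hz.
Contour value at 500 Hz = TL_500 + deficiency = 25 + 0 = 25
STC = 25


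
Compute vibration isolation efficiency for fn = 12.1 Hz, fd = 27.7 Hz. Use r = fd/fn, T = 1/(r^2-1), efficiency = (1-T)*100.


r = 27.7 / 12.1 = 2.28926
r^2 - 1 = 2.28926^2 - 1 = 4.24071
T = 1/4.24071 = 0.23581
Efficiency = (1 - 0.23581)*100 = 76.419 %


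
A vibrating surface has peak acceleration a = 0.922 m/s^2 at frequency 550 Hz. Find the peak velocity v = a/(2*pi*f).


omega = 2*pi*f = 2*pi*550 = 3455.75 rad/s
v = a / omega = 0.922 / 3455.75 = 0.0002668 m/s


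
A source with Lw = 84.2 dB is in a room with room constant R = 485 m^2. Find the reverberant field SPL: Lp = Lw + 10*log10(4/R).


4/R = 4/485 = 0.00824742
Lp = 84.2 + 10*log10(0.00824742) = 63.363 dB


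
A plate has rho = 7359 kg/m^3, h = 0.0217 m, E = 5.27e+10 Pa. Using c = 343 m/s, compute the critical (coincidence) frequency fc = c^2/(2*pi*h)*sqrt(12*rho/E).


12*rho/E = 12*7359/5.27e+10 = 1.67567e-06
sqrt(12*rho/E) = sqrt(1.67567e-06) = 0.00129448
c^2/(2*pi*h) = 343^2/(2*pi*0.0217) = 862876
fc = 862876 * 0.00129448 = 1117 Hz


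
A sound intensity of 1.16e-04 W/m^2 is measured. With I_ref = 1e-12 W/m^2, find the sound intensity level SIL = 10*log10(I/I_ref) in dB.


I / I_ref = 1.16e-04 / 1e-12 = 1.16e+08
SIL = 10 * log10(1.16e+08) = 80.645 dB


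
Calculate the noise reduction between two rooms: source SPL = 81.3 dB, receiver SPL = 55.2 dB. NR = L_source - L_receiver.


NR = L_source - L_receiver (difference between source and receiving room levels)
NR = 81.3 - 55.2 = 26.1 dB


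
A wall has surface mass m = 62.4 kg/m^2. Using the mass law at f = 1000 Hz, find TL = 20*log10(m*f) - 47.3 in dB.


m * f = 62.4 * 1000 = 62400
20*log10(62400) = 95.9037 dB
TL = 95.9037 - 47.3 = 48.604 dB


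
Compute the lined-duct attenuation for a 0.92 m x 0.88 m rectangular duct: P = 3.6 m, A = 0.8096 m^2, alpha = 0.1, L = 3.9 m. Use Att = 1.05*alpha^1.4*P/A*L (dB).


alpha^1.4 = 0.1^1.4 = 0.0398107
Attenuation rate = 1.05 * alpha^1.4 * P / A
= 1.05 * 0.0398107 * 3.6 / 0.8096 = 0.185875 dB/m
Total Att = 0.185875 * 3.9 = 0.72491 dB


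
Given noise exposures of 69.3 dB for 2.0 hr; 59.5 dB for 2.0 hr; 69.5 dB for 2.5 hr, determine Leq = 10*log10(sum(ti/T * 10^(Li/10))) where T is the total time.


T_total = 2.0 + 2.0 + 2.5 = 6.5 hr
(2.0/6.5) * 10^(69.3/10) = 2.61889e+06
(2.0/6.5) * 10^(59.5/10) = 274231
(2.5/6.5) * 10^(69.5/10) = 3.42789e+06
Sum = 2.61889e+06 + 274231 + 3.42789e+06 = 6.32101e+06
Leq = 10*log10(6.32101e+06) = 68.008 dB


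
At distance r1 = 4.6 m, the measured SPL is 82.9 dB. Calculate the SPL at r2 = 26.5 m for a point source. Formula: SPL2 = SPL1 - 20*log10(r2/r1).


r2/r1 = 26.5/4.6 = 5.76087
Correction = 20*log10(5.76087) = 15.2098 dB
SPL2 = 82.9 - 15.2098 = 67.69 dB


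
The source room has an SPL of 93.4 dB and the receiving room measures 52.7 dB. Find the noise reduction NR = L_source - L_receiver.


NR = L_source - L_receiver (difference between source and receiving room levels)
NR = 93.4 - 52.7 = 40.7 dB


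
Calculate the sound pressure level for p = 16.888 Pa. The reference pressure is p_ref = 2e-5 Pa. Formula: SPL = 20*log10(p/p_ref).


p / p_ref = 16.888 / 2e-5 = 844400
SPL = 20 * log10(844400) = 118.53 dB


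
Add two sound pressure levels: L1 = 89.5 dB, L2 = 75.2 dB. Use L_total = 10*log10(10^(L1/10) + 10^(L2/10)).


10^(89.5/10) = 8.91251e+08
10^(75.2/10) = 3.31131e+07
Sum = 8.91251e+08 + 3.31131e+07 = 9.24364e+08
L_total = 10*log10(9.24364e+08) = 89.658 dB
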